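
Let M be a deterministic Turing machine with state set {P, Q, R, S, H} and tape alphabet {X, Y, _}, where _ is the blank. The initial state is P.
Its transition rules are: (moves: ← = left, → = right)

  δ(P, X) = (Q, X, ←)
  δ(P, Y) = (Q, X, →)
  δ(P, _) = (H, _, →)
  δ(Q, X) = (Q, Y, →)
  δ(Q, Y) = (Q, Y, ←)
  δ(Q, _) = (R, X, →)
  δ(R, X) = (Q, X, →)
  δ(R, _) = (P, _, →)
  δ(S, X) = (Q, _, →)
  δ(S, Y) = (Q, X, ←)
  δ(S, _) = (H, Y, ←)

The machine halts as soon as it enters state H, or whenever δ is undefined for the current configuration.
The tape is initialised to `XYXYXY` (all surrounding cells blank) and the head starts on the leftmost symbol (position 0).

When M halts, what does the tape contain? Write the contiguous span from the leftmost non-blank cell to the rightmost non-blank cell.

XYYYXYXY

state=P head=0 tape=__[X]YXYXY   (P,X)→(Q,X,←)
state=Q head=-1 tape=_[_]XYXYXY   (Q,_)→(R,X,→)
state=R head=0 tape=_X[X]YXYXY   (R,X)→(Q,X,→)
state=Q head=1 tape=_XX[Y]XYXY   (Q,Y)→(Q,Y,←)
state=Q head=0 tape=_X[X]YXYXY   (Q,X)→(Q,Y,→)
state=Q head=1 tape=_XY[Y]XYXY   (Q,Y)→(Q,Y,←)
state=Q head=0 tape=_X[Y]YXYXY   (Q,Y)→(Q,Y,←)
state=Q head=-1 tape=_[X]YYXYXY   (Q,X)→(Q,Y,→)
state=Q head=0 tape=_Y[Y]YXYXY   (Q,Y)→(Q,Y,←)
state=Q head=-1 tape=_[Y]YYXYXY   (Q,Y)→(Q,Y,←)
state=Q head=-2 tape=[_]YYYXYXY   (Q,_)→(R,X,→)
state=R head=-1 tape=X[Y]YYXYXY
The non-blank tape span at halt is XYYYXYXY.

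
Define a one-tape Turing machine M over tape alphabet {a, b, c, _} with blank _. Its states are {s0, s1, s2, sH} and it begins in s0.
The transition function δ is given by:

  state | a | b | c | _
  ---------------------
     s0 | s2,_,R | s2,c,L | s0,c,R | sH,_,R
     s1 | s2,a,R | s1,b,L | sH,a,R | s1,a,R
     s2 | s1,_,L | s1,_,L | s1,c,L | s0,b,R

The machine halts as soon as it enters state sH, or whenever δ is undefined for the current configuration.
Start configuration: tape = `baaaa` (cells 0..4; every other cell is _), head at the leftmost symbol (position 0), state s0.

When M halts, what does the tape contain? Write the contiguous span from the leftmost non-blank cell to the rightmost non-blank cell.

s0 | _[b]aaaa__   read b → write c, move L, go to s2
s2 | [_]caaaa__   read _ → write b, move R, go to s0
s0 | b[c]aaaa__   read c → write c, move R, go to s0
s0 | bc[a]aaa__   read a → write _, move R, go to s2
s2 | bc_[a]aa__   read a → write _, move L, go to s1
s1 | bc[_]_aa__   read _ → write a, move R, go to s1
s1 | bca[_]aa__   read _ → write a, move R, go to s1
s1 | bcaa[a]a__   read a → write a, move R, go to s2
s2 | bcaaa[a]__   read a → write _, move L, go to s1
s1 | bcaa[a]___   read a → write a, move R, go to s2
s2 | bcaaa[_]__   read _ → write b, move R, go to s0
s0 | bcaaab[_]_   read _ → write _, move R, go to sH
sH | bcaaab_[_]
The non-blank tape span at halt is bcaaab.

bcaaab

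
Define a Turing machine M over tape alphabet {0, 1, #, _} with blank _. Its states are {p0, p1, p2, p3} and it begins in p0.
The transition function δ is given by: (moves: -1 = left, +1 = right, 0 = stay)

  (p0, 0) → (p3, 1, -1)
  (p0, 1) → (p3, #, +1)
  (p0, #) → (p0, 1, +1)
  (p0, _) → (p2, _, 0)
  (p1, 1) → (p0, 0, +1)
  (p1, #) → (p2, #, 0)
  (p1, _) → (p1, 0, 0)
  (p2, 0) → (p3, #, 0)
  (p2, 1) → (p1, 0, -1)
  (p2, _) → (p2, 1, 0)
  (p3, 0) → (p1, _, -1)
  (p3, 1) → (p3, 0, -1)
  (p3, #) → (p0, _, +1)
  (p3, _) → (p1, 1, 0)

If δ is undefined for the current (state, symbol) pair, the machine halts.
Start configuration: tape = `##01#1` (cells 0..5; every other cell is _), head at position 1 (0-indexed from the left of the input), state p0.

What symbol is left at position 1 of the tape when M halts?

0

state=p0 head=1 tape=#[#]01#1__   (p0,#)→(p0,1,+1)
state=p0 head=2 tape=#1[0]1#1__   (p0,0)→(p3,1,-1)
state=p3 head=1 tape=#[1]11#1__   (p3,1)→(p3,0,-1)
state=p3 head=0 tape=[#]011#1__   (p3,#)→(p0,_,+1)
state=p0 head=1 tape=_[0]11#1__   (p0,0)→(p3,1,-1)
state=p3 head=0 tape=[_]111#1__   (p3,_)→(p1,1,0)
state=p1 head=0 tape=[1]111#1__   (p1,1)→(p0,0,+1)
state=p0 head=1 tape=0[1]11#1__   (p0,1)→(p3,#,+1)
state=p3 head=2 tape=0#[1]1#1__   (p3,1)→(p3,0,-1)
state=p3 head=1 tape=0[#]01#1__   (p3,#)→(p0,_,+1)
state=p0 head=2 tape=0_[0]1#1__   (p0,0)→(p3,1,-1)
state=p3 head=1 tape=0[_]11#1__   (p3,_)→(p1,1,0)
state=p1 head=1 tape=0[1]11#1__   (p1,1)→(p0,0,+1)
state=p0 head=2 tape=00[1]1#1__   (p0,1)→(p3,#,+1)
state=p3 head=3 tape=00#[1]#1__   (p3,1)→(p3,0,-1)
state=p3 head=2 tape=00[#]0#1__   (p3,#)→(p0,_,+1)
state=p0 head=3 tape=00_[0]#1__   (p0,0)→(p3,1,-1)
state=p3 head=2 tape=00[_]1#1__   (p3,_)→(p1,1,0)
state=p1 head=2 tape=00[1]1#1__   (p1,1)→(p0,0,+1)
state=p0 head=3 tape=000[1]#1__   (p0,1)→(p3,#,+1)
state=p3 head=4 tape=000#[#]1__   (p3,#)→(p0,_,+1)
state=p0 head=5 tape=000#_[1]__   (p0,1)→(p3,#,+1)
state=p3 head=6 tape=000#_#[_]_   (p3,_)→(p1,1,0)
state=p1 head=6 tape=000#_#[1]_   (p1,1)→(p0,0,+1)
state=p0 head=7 tape=000#_#0[_]   (p0,_)→(p2,_,0)
state=p2 head=7 tape=000#_#0[_]   (p2,_)→(p2,1,0)
state=p2 head=7 tape=000#_#0[1]   (p2,1)→(p1,0,-1)
state=p1 head=6 tape=000#_#[0]0
Cell 1 holds 0 when M halts.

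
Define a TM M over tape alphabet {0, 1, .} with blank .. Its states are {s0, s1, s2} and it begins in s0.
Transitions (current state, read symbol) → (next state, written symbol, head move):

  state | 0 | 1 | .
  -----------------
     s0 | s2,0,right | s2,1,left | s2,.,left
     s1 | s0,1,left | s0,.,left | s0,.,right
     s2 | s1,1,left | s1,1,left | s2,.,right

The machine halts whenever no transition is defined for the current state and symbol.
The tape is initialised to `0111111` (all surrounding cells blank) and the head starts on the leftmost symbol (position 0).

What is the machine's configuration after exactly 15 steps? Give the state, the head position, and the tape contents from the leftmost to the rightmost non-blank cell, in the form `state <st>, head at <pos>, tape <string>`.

state=s0 head=0 tape=..[0]111111   (s0,0)→(s2,0,right)
state=s2 head=1 tape=..0[1]11111   (s2,1)→(s1,1,left)
state=s1 head=0 tape=..[0]111111   (s1,0)→(s0,1,left)
state=s0 head=-1 tape=.[.]1111111   (s0,.)→(s2,.,left)
state=s2 head=-2 tape=[.].1111111   (s2,.)→(s2,.,right)
state=s2 head=-1 tape=.[.]1111111   (s2,.)→(s2,.,right)
state=s2 head=0 tape=..[1]111111   (s2,1)→(s1,1,left)
state=s1 head=-1 tape=.[.]1111111   (s1,.)→(s0,.,right)
state=s0 head=0 tape=..[1]111111   (s0,1)→(s2,1,left)
state=s2 head=-1 tape=.[.]1111111   (s2,.)→(s2,.,right)
state=s2 head=0 tape=..[1]111111   (s2,1)→(s1,1,left)
state=s1 head=-1 tape=.[.]1111111   (s1,.)→(s0,.,right)
state=s0 head=0 tape=..[1]111111   (s0,1)→(s2,1,left)
state=s2 head=-1 tape=.[.]1111111   (s2,.)→(s2,.,right)
state=s2 head=0 tape=..[1]111111   (s2,1)→(s1,1,left)
state=s1 head=-1 tape=.[.]1111111
After 15 steps: state s1, head at -1, tape 1111111.

state s1, head at -1, tape 1111111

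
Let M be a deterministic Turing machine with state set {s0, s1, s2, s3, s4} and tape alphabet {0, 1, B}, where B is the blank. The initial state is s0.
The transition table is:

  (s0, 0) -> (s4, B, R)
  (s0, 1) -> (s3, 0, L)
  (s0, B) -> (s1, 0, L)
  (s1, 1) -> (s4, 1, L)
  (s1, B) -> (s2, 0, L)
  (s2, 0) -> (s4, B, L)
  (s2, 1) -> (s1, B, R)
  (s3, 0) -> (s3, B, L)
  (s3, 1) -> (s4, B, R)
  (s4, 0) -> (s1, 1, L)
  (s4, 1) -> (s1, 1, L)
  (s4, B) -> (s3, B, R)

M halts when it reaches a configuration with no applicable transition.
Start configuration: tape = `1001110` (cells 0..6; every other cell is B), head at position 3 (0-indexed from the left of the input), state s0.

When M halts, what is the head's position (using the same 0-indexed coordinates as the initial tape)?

state=s0 head=3 tape=100[1]110   (s0,1)→(s3,0,L)
state=s3 head=2 tape=10[0]0110   (s3,0)→(s3,B,L)
state=s3 head=1 tape=1[0]B0110   (s3,0)→(s3,B,L)
state=s3 head=0 tape=[1]BB0110   (s3,1)→(s4,B,R)
state=s4 head=1 tape=B[B]B0110   (s4,B)→(s3,B,R)
state=s3 head=2 tape=BB[B]0110
At halt the head is at cell 2.

2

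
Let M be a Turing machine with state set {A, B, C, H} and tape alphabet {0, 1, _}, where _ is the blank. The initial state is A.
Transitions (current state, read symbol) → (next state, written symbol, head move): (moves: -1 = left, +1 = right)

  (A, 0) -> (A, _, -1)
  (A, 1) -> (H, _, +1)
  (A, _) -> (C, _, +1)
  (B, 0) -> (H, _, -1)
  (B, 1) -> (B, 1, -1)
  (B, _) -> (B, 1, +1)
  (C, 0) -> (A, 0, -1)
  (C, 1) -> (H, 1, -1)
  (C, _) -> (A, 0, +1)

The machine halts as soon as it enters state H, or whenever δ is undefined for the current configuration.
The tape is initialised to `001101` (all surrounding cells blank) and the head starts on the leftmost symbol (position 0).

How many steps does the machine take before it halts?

9

A | _[0]01101   read 0 → write _, move -1, go to A
A | [_]_01101   read _ → write _, move +1, go to C
C | _[_]01101   read _ → write 0, move +1, go to A
A | _0[0]1101   read 0 → write _, move -1, go to A
A | _[0]_1101   read 0 → write _, move -1, go to A
A | [_]__1101   read _ → write _, move +1, go to C
C | _[_]_1101   read _ → write 0, move +1, go to A
A | _0[_]1101   read _ → write _, move +1, go to C
C | _0_[1]101   read 1 → write 1, move -1, go to H
H | _0[_]1101
M halts after 9 transitions.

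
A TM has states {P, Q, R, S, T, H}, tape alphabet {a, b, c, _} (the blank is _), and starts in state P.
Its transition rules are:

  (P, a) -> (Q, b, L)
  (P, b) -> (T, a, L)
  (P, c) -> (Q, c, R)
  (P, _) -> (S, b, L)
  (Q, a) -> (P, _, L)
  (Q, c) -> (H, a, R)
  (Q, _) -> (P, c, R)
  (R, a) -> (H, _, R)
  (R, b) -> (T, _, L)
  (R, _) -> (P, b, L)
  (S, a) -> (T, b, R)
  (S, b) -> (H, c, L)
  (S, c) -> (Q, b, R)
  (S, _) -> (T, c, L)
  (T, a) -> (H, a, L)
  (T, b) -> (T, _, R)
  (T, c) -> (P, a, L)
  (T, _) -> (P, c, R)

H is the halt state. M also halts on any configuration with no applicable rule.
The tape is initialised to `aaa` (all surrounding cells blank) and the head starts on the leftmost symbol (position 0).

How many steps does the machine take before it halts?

8

state=P head=0 tape=____[a]aa   (P,a)→(Q,b,L)
state=Q head=-1 tape=___[_]baa   (Q,_)→(P,c,R)
state=P head=0 tape=___c[b]aa   (P,b)→(T,a,L)
state=T head=-1 tape=___[c]aaa   (T,c)→(P,a,L)
state=P head=-2 tape=__[_]aaaa   (P,_)→(S,b,L)
state=S head=-3 tape=_[_]baaaa   (S,_)→(T,c,L)
state=T head=-4 tape=[_]cbaaaa   (T,_)→(P,c,R)
state=P head=-3 tape=c[c]baaaa   (P,c)→(Q,c,R)
state=Q head=-2 tape=cc[b]aaaa
M halts after 8 transitions.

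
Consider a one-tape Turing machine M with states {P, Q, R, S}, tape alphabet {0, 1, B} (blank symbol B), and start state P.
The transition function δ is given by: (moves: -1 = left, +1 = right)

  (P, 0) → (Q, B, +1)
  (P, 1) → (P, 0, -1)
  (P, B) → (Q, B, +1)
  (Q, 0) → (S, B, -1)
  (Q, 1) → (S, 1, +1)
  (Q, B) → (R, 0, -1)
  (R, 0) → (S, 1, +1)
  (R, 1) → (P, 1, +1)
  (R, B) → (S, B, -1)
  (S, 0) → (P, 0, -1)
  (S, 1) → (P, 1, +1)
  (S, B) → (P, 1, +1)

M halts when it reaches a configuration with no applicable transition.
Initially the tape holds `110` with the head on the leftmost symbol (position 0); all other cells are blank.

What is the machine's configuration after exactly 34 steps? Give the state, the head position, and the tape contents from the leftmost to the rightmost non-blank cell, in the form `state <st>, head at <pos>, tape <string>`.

P | B[1]10BBB   read 1 → write 0, move -1, go to P
P | [B]010BBB   read B → write B, move +1, go to Q
Q | B[0]10BBB   read 0 → write B, move -1, go to S
S | [B]B10BBB   read B → write 1, move +1, go to P
P | 1[B]10BBB   read B → write B, move +1, go to Q
Q | 1B[1]0BBB   read 1 → write 1, move +1, go to S
S | 1B1[0]BBB   read 0 → write 0, move -1, go to P
P | 1B[1]0BBB   read 1 → write 0, move -1, go to P
P | 1[B]00BBB   read B → write B, move +1, go to Q
Q | 1B[0]0BBB   read 0 → write B, move -1, go to S
S | 1[B]B0BBB   read B → write 1, move +1, go to P
P | 11[B]0BBB   read B → write B, move +1, go to Q
Q | 11B[0]BBB   read 0 → write B, move -1, go to S
S | 11[B]BBBB   read B → write 1, move +1, go to P
P | 111[B]BBB   read B → write B, move +1, go to Q
Q | 111B[B]BB   read B → write 0, move -1, go to R
R | 111[B]0BB   read B → write B, move -1, go to S
S | 11[1]B0BB   read 1 → write 1, move +1, go to P
P | 111[B]0BB   read B → write B, move +1, go to Q
Q | 111B[0]BB   read 0 → write B, move -1, go to S
S | 111[B]BBB   read B → write 1, move +1, go to P
P | 1111[B]BB   read B → write B, move +1, go to Q
Q | 1111B[B]B   read B → write 0, move -1, go to R
R | 1111[B]0B   read B → write B, move -1, go to S
S | 111[1]B0B   read 1 → write 1, move +1, go to P
P | 1111[B]0B   read B → write B, move +1, go to Q
Q | 1111B[0]B   read 0 → write B, move -1, go to S
S | 1111[B]BB   read B → write 1, move +1, go to P
P | 11111[B]B   read B → write B, move +1, go to Q
Q | 11111B[B]   read B → write 0, move -1, go to R
R | 11111[B]0   read B → write B, move -1, go to S
S | 1111[1]B0   read 1 → write 1, move +1, go to P
P | 11111[B]0   read B → write B, move +1, go to Q
Q | 11111B[0]   read 0 → write B, move -1, go to S
S | 11111[B]B
After 34 steps: state S, head at 4, tape 11111.

state S, head at 4, tape 11111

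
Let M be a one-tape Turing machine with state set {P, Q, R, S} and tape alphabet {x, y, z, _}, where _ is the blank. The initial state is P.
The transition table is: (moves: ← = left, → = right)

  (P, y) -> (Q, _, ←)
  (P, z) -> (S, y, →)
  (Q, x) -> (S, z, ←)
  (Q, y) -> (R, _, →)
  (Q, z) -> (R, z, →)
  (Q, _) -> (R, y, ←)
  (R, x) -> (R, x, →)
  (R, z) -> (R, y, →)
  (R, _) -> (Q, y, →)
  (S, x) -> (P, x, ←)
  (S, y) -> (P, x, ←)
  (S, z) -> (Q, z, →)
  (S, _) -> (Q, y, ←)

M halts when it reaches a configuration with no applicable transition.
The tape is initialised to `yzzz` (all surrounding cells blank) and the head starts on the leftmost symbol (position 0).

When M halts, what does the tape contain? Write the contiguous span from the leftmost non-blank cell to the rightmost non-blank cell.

y_yzyyyy

P | __[y]zzz__   read y → write _, move ←, go to Q
Q | _[_]_zzz__   read _ → write y, move ←, go to R
R | [_]y_zzz__   read _ → write y, move →, go to Q
Q | y[y]_zzz__   read y → write _, move →, go to R
R | y_[_]zzz__   read _ → write y, move →, go to Q
Q | y_y[z]zz__   read z → write z, move →, go to R
R | y_yz[z]z__   read z → write y, move →, go to R
R | y_yzy[z]__   read z → write y, move →, go to R
R | y_yzyy[_]_   read _ → write y, move →, go to Q
Q | y_yzyyy[_]   read _ → write y, move ←, go to R
R | y_yzyy[y]y
The non-blank tape span at halt is y_yzyyyy.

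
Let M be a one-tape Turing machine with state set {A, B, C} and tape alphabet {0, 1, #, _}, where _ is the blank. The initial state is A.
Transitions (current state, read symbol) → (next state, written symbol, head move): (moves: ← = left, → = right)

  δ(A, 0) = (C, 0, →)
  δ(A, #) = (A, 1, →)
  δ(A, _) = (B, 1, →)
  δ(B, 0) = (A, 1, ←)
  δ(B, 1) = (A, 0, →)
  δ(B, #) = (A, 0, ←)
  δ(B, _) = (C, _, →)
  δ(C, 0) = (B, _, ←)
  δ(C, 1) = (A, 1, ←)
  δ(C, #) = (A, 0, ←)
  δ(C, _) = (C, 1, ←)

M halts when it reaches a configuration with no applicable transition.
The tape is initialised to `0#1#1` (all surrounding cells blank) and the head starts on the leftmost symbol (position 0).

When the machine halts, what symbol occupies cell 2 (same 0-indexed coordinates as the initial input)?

0

A | _[0]#1#1   read 0 → write 0, move →, go to C
C | _0[#]1#1   read # → write 0, move ←, go to A
A | _[0]01#1   read 0 → write 0, move →, go to C
C | _0[0]1#1   read 0 → write _, move ←, go to B
B | _[0]_1#1   read 0 → write 1, move ←, go to A
A | [_]1_1#1   read _ → write 1, move →, go to B
B | 1[1]_1#1   read 1 → write 0, move →, go to A
A | 10[_]1#1   read _ → write 1, move →, go to B
B | 101[1]#1   read 1 → write 0, move →, go to A
A | 1010[#]1   read # → write 1, move →, go to A
A | 10101[1]
Cell 2 holds 0 when M halts.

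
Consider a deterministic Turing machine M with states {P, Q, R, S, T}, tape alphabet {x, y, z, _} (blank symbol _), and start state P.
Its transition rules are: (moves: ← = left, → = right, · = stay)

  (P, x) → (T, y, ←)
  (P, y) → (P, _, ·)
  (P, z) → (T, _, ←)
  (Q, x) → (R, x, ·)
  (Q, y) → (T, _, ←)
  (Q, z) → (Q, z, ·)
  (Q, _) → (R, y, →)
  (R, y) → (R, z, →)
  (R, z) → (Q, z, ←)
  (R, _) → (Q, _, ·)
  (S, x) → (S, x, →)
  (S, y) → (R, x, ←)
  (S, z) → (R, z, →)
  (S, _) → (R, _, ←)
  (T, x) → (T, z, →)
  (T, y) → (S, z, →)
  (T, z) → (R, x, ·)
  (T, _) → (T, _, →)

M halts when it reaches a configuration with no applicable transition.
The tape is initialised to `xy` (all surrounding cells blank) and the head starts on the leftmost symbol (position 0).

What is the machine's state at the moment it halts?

R

P | __[x]y   read x → write y, move ←, go to T
T | _[_]yy   read _ → write _, move →, go to T
T | __[y]y   read y → write z, move →, go to S
S | __z[y]   read y → write x, move ←, go to R
R | __[z]x   read z → write z, move ←, go to Q
Q | _[_]zx   read _ → write y, move →, go to R
R | _y[z]x   read z → write z, move ←, go to Q
Q | _[y]zx   read y → write _, move ←, go to T
T | [_]_zx   read _ → write _, move →, go to T
T | _[_]zx   read _ → write _, move →, go to T
T | __[z]x   read z → write x, move ·, go to R
R | __[x]x
No transition is defined for (R, x); M halts in state R.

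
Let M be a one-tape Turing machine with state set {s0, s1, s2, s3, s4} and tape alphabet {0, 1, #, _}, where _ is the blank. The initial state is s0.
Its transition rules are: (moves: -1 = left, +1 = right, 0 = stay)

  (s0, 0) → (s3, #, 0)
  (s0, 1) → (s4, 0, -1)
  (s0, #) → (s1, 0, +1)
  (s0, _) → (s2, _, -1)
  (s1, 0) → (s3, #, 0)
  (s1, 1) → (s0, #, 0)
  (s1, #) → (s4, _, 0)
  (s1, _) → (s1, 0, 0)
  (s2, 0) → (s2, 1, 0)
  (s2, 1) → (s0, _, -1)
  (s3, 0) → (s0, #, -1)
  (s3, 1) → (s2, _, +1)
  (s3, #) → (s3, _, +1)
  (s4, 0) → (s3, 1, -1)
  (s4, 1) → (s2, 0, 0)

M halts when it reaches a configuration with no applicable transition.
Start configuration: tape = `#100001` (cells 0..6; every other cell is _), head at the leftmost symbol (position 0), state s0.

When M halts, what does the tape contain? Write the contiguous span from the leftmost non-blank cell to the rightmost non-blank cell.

s0 | [#]100001   read # → write 0, move +1, go to s1
s1 | 0[1]00001   read 1 → write #, move 0, go to s0
s0 | 0[#]00001   read # → write 0, move +1, go to s1
s1 | 00[0]0001   read 0 → write #, move 0, go to s3
s3 | 00[#]0001   read # → write _, move +1, go to s3
s3 | 00_[0]001   read 0 → write #, move -1, go to s0
s0 | 00[_]#001   read _ → write _, move -1, go to s2
s2 | 0[0]_#001   read 0 → write 1, move 0, go to s2
s2 | 0[1]_#001   read 1 → write _, move -1, go to s0
s0 | [0]__#001   read 0 → write #, move 0, go to s3
s3 | [#]__#001   read # → write _, move +1, go to s3
s3 | _[_]_#001
The non-blank tape span at halt is #001.

#001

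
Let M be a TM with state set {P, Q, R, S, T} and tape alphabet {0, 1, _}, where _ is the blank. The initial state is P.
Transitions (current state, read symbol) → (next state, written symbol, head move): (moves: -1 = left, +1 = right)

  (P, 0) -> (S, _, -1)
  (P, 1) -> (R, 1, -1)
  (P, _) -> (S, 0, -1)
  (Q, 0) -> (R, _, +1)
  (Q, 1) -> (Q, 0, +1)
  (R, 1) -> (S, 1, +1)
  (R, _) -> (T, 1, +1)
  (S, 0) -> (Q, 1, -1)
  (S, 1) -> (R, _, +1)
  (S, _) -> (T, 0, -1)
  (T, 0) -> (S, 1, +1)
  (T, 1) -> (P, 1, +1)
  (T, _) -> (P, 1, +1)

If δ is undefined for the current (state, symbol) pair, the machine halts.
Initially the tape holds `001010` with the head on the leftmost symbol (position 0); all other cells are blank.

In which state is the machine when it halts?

R

P | __[0]01010__   read 0 → write _, move -1, go to S
S | _[_]_01010__   read _ → write 0, move -1, go to T
T | [_]0_01010__   read _ → write 1, move +1, go to P
P | 1[0]_01010__   read 0 → write _, move -1, go to S
S | [1]__01010__   read 1 → write _, move +1, go to R
R | _[_]_01010__   read _ → write 1, move +1, go to T
T | _1[_]01010__   read _ → write 1, move +1, go to P
P | _11[0]1010__   read 0 → write _, move -1, go to S
S | _1[1]_1010__   read 1 → write _, move +1, go to R
R | _1_[_]1010__   read _ → write 1, move +1, go to T
T | _1_1[1]010__   read 1 → write 1, move +1, go to P
P | _1_11[0]10__   read 0 → write _, move -1, go to S
S | _1_1[1]_10__   read 1 → write _, move +1, go to R
R | _1_1_[_]10__   read _ → write 1, move +1, go to T
T | _1_1_1[1]0__   read 1 → write 1, move +1, go to P
P | _1_1_11[0]__   read 0 → write _, move -1, go to S
S | _1_1_1[1]___   read 1 → write _, move +1, go to R
R | _1_1_1_[_]__   read _ → write 1, move +1, go to T
T | _1_1_1_1[_]_   read _ → write 1, move +1, go to P
P | _1_1_1_11[_]   read _ → write 0, move -1, go to S
S | _1_1_1_1[1]0   read 1 → write _, move +1, go to R
R | _1_1_1_1_[0]
No transition is defined for (R, 0); M halts in state R.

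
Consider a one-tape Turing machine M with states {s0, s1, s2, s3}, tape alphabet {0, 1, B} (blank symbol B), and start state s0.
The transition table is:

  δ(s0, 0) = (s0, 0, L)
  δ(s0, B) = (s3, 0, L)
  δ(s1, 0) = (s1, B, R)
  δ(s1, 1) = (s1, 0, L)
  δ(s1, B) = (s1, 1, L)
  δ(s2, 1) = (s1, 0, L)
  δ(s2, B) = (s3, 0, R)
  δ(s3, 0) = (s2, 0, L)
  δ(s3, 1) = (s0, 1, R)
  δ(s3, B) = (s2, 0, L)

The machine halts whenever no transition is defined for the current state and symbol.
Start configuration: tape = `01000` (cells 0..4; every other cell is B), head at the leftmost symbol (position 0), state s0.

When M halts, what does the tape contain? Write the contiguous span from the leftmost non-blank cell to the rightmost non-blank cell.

00001000

state=s0 head=0 tape=BBB[0]1000   (s0,0)→(s0,0,L)
state=s0 head=-1 tape=BB[B]01000   (s0,B)→(s3,0,L)
state=s3 head=-2 tape=B[B]001000   (s3,B)→(s2,0,L)
state=s2 head=-3 tape=[B]0001000   (s2,B)→(s3,0,R)
state=s3 head=-2 tape=0[0]001000   (s3,0)→(s2,0,L)
state=s2 head=-3 tape=[0]0001000
The non-blank tape span at halt is 00001000.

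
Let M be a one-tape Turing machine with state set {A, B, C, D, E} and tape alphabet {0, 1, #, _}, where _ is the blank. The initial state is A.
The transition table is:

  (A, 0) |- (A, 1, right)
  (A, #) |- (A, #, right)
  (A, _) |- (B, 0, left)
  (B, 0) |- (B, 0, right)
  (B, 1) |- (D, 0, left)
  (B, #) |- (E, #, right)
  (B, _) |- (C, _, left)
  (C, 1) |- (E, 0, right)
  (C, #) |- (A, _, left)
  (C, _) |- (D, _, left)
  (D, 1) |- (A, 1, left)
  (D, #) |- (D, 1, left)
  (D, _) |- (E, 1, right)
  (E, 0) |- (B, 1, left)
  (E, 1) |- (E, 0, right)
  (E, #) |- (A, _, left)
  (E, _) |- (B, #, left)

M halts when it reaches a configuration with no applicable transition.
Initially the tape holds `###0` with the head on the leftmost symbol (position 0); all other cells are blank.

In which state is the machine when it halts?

D

state=A head=0 tape=_[#]##0_   (A,#)→(A,#,right)
state=A head=1 tape=_#[#]#0_   (A,#)→(A,#,right)
state=A head=2 tape=_##[#]0_   (A,#)→(A,#,right)
state=A head=3 tape=_###[0]_   (A,0)→(A,1,right)
state=A head=4 tape=_###1[_]   (A,_)→(B,0,left)
state=B head=3 tape=_###[1]0   (B,1)→(D,0,left)
state=D head=2 tape=_##[#]00   (D,#)→(D,1,left)
state=D head=1 tape=_#[#]100   (D,#)→(D,1,left)
state=D head=0 tape=_[#]1100   (D,#)→(D,1,left)
state=D head=-1 tape=[_]11100   (D,_)→(E,1,right)
state=E head=0 tape=1[1]1100   (E,1)→(E,0,right)
state=E head=1 tape=10[1]100   (E,1)→(E,0,right)
state=E head=2 tape=100[1]00   (E,1)→(E,0,right)
state=E head=3 tape=1000[0]0   (E,0)→(B,1,left)
state=B head=2 tape=100[0]10   (B,0)→(B,0,right)
state=B head=3 tape=1000[1]0   (B,1)→(D,0,left)
state=D head=2 tape=100[0]00
No transition is defined for (D, 0); M halts in state D.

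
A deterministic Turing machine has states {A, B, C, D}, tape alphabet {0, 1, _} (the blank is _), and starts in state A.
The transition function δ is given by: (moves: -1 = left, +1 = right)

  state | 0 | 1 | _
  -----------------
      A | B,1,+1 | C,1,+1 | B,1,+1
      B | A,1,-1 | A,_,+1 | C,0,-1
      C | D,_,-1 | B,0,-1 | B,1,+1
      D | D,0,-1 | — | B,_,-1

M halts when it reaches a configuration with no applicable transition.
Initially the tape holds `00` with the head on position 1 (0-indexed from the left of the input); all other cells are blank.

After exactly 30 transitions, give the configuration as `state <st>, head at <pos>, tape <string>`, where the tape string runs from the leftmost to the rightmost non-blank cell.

state A, head at 3, tape 1___0

A | _0[0]__   read 0 → write 1, move +1, go to B
B | _01[_]_   read _ → write 0, move -1, go to C
C | _0[1]0_   read 1 → write 0, move -1, go to B
B | _[0]00_   read 0 → write 1, move -1, go to A
A | [_]100_   read _ → write 1, move +1, go to B
B | 1[1]00_   read 1 → write _, move +1, go to A
A | 1_[0]0_   read 0 → write 1, move +1, go to B
B | 1_1[0]_   read 0 → write 1, move -1, go to A
A | 1_[1]1_   read 1 → write 1, move +1, go to C
C | 1_1[1]_   read 1 → write 0, move -1, go to B
B | 1_[1]0_   read 1 → write _, move +1, go to A
A | 1__[0]_   read 0 → write 1, move +1, go to B
B | 1__1[_]   read _ → write 0, move -1, go to C
C | 1__[1]0   read 1 → write 0, move -1, go to B
B | 1_[_]00   read _ → write 0, move -1, go to C
C | 1[_]000   read _ → write 1, move +1, go to B
B | 11[0]00   read 0 → write 1, move -1, go to A
A | 1[1]100   read 1 → write 1, move +1, go to C
C | 11[1]00   read 1 → write 0, move -1, go to B
B | 1[1]000   read 1 → write _, move +1, go to A
A | 1_[0]00   read 0 → write 1, move +1, go to B
B | 1_1[0]0   read 0 → write 1, move -1, go to A
A | 1_[1]10   read 1 → write 1, move +1, go to C
C | 1_1[1]0   read 1 → write 0, move -1, go to B
B | 1_[1]00   read 1 → write _, move +1, go to A
A | 1__[0]0   read 0 → write 1, move +1, go to B
B | 1__1[0]   read 0 → write 1, move -1, go to A
A | 1__[1]1   read 1 → write 1, move +1, go to C
C | 1__1[1]   read 1 → write 0, move -1, go to B
B | 1__[1]0   read 1 → write _, move +1, go to A
A | 1___[0]
After 30 steps: state A, head at 3, tape 1___0.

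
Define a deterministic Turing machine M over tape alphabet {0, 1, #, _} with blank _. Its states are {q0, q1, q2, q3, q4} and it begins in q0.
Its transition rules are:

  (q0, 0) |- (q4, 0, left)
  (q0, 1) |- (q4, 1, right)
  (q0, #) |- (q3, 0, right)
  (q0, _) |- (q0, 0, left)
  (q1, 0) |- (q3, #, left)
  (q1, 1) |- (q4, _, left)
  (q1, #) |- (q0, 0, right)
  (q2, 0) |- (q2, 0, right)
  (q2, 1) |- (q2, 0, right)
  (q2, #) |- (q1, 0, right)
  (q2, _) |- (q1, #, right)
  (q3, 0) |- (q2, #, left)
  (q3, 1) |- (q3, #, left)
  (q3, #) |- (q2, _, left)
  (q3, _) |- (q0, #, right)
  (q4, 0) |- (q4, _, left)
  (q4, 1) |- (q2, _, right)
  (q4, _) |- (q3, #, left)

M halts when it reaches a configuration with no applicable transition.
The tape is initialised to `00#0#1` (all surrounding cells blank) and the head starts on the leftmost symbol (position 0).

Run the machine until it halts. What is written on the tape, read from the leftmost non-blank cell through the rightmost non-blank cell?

q0 | __[0]0#0#1____   read 0 → write 0, move left, go to q4
q4 | _[_]00#0#1____   read _ → write #, move left, go to q3
q3 | [_]#00#0#1____   read _ → write #, move right, go to q0
q0 | #[#]00#0#1____   read # → write 0, move right, go to q3
q3 | #0[0]0#0#1____   read 0 → write #, move left, go to q2
q2 | #[0]#0#0#1____   read 0 → write 0, move right, go to q2
q2 | #0[#]0#0#1____   read # → write 0, move right, go to q1
q1 | #00[0]#0#1____   read 0 → write #, move left, go to q3
q3 | #0[0]##0#1____   read 0 → write #, move left, go to q2
q2 | #[0]###0#1____   read 0 → write 0, move right, go to q2
q2 | #0[#]##0#1____   read # → write 0, move right, go to q1
q1 | #00[#]#0#1____   read # → write 0, move right, go to q0
q0 | #000[#]0#1____   read # → write 0, move right, go to q3
q3 | #0000[0]#1____   read 0 → write #, move left, go to q2
q2 | #000[0]##1____   read 0 → write 0, move right, go to q2
q2 | #0000[#]#1____   read # → write 0, move right, go to q1
q1 | #00000[#]1____   read # → write 0, move right, go to q0
q0 | #000000[1]____   read 1 → write 1, move right, go to q4
q4 | #0000001[_]___   read _ → write #, move left, go to q3
q3 | #000000[1]#___   read 1 → write #, move left, go to q3
q3 | #00000[0]##___   read 0 → write #, move left, go to q2
q2 | #0000[0]###___   read 0 → write 0, move right, go to q2
q2 | #00000[#]##___   read # → write 0, move right, go to q1
q1 | #000000[#]#___   read # → write 0, move right, go to q0
q0 | #0000000[#]___   read # → write 0, move right, go to q3
q3 | #00000000[_]__   read _ → write #, move right, go to q0
q0 | #00000000#[_]_   read _ → write 0, move left, go to q0
q0 | #00000000[#]0_   read # → write 0, move right, go to q3
q3 | #000000000[0]_   read 0 → write #, move left, go to q2
q2 | #00000000[0]#_   read 0 → write 0, move right, go to q2
q2 | #000000000[#]_   read # → write 0, move right, go to q1
q1 | #0000000000[_]
The non-blank tape span at halt is #0000000000.

#0000000000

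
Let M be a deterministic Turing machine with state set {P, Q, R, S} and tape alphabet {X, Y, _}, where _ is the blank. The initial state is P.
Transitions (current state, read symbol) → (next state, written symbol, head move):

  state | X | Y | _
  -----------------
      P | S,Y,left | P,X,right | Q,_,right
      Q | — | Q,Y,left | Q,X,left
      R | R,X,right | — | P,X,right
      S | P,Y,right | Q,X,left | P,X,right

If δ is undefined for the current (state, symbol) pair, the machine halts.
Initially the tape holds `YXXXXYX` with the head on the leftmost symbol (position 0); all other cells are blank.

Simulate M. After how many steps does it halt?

P | [Y]XXXXYX__   read Y → write X, move right, go to P
P | X[X]XXXYX__   read X → write Y, move left, go to S
S | [X]YXXXYX__   read X → write Y, move right, go to P
P | Y[Y]XXXYX__   read Y → write X, move right, go to P
P | YX[X]XXYX__   read X → write Y, move left, go to S
S | Y[X]YXXYX__   read X → write Y, move right, go to P
P | YY[Y]XXYX__   read Y → write X, move right, go to P
P | YYX[X]XYX__   read X → write Y, move left, go to S
S | YY[X]YXYX__   read X → write Y, move right, go to P
P | YYY[Y]XYX__   read Y → write X, move right, go to P
P | YYYX[X]YX__   read X → write Y, move left, go to S
S | YYY[X]YYX__   read X → write Y, move right, go to P
P | YYYY[Y]YX__   read Y → write X, move right, go to P
P | YYYYX[Y]X__   read Y → write X, move right, go to P
P | YYYYXX[X]__   read X → write Y, move left, go to S
S | YYYYX[X]Y__   read X → write Y, move right, go to P
P | YYYYXY[Y]__   read Y → write X, move right, go to P
P | YYYYXYX[_]_   read _ → write _, move right, go to Q
Q | YYYYXYX_[_]   read _ → write X, move left, go to Q
Q | YYYYXYX[_]X   read _ → write X, move left, go to Q
Q | YYYYXY[X]XX
M halts after 20 transitions.

20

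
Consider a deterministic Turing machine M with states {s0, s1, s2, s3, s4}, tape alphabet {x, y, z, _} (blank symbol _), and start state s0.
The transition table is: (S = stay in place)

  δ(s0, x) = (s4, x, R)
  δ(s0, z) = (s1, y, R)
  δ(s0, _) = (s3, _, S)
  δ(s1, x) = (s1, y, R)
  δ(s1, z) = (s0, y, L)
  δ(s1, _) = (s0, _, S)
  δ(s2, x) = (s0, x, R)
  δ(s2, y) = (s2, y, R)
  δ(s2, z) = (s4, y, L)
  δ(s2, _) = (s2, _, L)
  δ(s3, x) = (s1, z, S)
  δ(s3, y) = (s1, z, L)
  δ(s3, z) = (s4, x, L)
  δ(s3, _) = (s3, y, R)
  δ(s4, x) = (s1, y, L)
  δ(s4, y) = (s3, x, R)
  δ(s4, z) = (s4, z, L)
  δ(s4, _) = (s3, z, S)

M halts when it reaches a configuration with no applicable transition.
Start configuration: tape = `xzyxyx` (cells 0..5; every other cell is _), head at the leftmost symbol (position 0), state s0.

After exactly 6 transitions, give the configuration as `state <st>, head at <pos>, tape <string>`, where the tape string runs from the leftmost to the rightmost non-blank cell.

state s3, head at 0, tape yyzyxyx

state=s0 head=0 tape=_[x]zyxyx   (s0,x)→(s4,x,R)
state=s4 head=1 tape=_x[z]yxyx   (s4,z)→(s4,z,L)
state=s4 head=0 tape=_[x]zyxyx   (s4,x)→(s1,y,L)
state=s1 head=-1 tape=[_]yzyxyx   (s1,_)→(s0,_,S)
state=s0 head=-1 tape=[_]yzyxyx   (s0,_)→(s3,_,S)
state=s3 head=-1 tape=[_]yzyxyx   (s3,_)→(s3,y,R)
state=s3 head=0 tape=y[y]zyxyx
After 6 steps: state s3, head at 0, tape yyzyxyx.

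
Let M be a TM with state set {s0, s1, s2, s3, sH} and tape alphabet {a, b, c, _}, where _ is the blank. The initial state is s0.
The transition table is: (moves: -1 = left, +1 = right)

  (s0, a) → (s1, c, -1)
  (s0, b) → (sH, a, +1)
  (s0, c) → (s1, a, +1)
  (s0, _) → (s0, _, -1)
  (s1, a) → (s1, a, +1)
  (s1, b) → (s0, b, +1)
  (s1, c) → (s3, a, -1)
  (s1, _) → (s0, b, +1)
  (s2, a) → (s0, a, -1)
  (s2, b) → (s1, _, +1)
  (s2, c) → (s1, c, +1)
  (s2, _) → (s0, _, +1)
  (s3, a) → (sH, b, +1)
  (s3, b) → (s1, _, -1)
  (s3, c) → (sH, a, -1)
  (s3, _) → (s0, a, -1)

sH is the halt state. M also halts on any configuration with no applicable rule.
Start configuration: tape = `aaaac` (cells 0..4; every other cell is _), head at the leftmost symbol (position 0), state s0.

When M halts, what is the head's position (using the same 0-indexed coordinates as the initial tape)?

state=s0 head=0 tape=_[a]aaac   (s0,a)→(s1,c,-1)
state=s1 head=-1 tape=[_]caaac   (s1,_)→(s0,b,+1)
state=s0 head=0 tape=b[c]aaac   (s0,c)→(s1,a,+1)
state=s1 head=1 tape=ba[a]aac   (s1,a)→(s1,a,+1)
state=s1 head=2 tape=baa[a]ac   (s1,a)→(s1,a,+1)
state=s1 head=3 tape=baaa[a]c   (s1,a)→(s1,a,+1)
state=s1 head=4 tape=baaaa[c]   (s1,c)→(s3,a,-1)
state=s3 head=3 tape=baaa[a]a   (s3,a)→(sH,b,+1)
state=sH head=4 tape=baaab[a]
At halt the head is at cell 4.

4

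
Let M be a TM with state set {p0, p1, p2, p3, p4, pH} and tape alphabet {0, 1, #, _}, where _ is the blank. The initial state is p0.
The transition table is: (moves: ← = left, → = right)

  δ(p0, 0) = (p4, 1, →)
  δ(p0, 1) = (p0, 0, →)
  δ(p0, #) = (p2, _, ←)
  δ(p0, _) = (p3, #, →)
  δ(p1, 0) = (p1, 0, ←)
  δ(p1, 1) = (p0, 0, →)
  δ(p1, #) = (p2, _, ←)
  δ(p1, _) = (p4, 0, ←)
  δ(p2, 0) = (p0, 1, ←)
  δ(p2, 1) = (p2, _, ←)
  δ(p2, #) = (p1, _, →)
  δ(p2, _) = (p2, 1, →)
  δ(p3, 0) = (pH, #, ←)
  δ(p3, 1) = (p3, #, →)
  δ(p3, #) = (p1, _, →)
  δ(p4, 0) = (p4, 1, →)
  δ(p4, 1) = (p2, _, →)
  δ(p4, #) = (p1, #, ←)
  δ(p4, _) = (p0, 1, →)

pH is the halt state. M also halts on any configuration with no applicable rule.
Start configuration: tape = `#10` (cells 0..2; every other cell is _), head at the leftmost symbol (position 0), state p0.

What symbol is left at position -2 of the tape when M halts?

p0 | __[#]10__   read # → write _, move ←, go to p2
p2 | _[_]_10__   read _ → write 1, move →, go to p2
p2 | _1[_]10__   read _ → write 1, move →, go to p2
p2 | _11[1]0__   read 1 → write _, move ←, go to p2
p2 | _1[1]_0__   read 1 → write _, move ←, go to p2
p2 | _[1]__0__   read 1 → write _, move ←, go to p2
p2 | [_]___0__   read _ → write 1, move →, go to p2
p2 | 1[_]__0__   read _ → write 1, move →, go to p2
p2 | 11[_]_0__   read _ → write 1, move →, go to p2
p2 | 111[_]0__   read _ → write 1, move →, go to p2
p2 | 1111[0]__   read 0 → write 1, move ←, go to p0
p0 | 111[1]1__   read 1 → write 0, move →, go to p0
p0 | 1110[1]__   read 1 → write 0, move →, go to p0
p0 | 11100[_]_   read _ → write #, move →, go to p3
p3 | 11100#[_]
Cell -2 holds 1 when M halts.

1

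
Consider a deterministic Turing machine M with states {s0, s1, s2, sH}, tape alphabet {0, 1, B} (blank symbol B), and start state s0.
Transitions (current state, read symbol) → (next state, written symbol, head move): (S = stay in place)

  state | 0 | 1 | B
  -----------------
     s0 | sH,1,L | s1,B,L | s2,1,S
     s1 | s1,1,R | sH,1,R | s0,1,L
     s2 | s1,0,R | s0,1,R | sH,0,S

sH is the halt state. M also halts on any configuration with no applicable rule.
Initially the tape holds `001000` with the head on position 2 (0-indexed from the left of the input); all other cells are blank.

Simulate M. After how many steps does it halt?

state=s0 head=2 tape=BB00[1]000   (s0,1)→(s1,B,L)
state=s1 head=1 tape=BB0[0]B000   (s1,0)→(s1,1,R)
state=s1 head=2 tape=BB01[B]000   (s1,B)→(s0,1,L)
state=s0 head=1 tape=BB0[1]1000   (s0,1)→(s1,B,L)
state=s1 head=0 tape=BB[0]B1000   (s1,0)→(s1,1,R)
state=s1 head=1 tape=BB1[B]1000   (s1,B)→(s0,1,L)
state=s0 head=0 tape=BB[1]11000   (s0,1)→(s1,B,L)
state=s1 head=-1 tape=B[B]B11000   (s1,B)→(s0,1,L)
state=s0 head=-2 tape=[B]1B11000   (s0,B)→(s2,1,S)
state=s2 head=-2 tape=[1]1B11000   (s2,1)→(s0,1,R)
state=s0 head=-1 tape=1[1]B11000   (s0,1)→(s1,B,L)
state=s1 head=-2 tape=[1]BB11000   (s1,1)→(sH,1,R)
state=sH head=-1 tape=1[B]B11000
M halts after 12 transitions.

12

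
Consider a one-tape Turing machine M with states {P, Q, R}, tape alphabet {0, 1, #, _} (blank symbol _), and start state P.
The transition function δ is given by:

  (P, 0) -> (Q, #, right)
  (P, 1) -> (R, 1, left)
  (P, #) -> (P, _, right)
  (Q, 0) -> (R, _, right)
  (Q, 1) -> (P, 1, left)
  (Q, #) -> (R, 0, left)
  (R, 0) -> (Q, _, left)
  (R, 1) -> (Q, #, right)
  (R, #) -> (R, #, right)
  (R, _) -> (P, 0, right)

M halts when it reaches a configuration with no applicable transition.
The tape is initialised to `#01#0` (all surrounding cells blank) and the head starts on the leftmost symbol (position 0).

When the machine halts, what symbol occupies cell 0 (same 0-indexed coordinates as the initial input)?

_

P | [#]01#0   read # → write _, move right, go to P
P | _[0]1#0   read 0 → write #, move right, go to Q
Q | _#[1]#0   read 1 → write 1, move left, go to P
P | _[#]1#0   read # → write _, move right, go to P
P | __[1]#0   read 1 → write 1, move left, go to R
R | _[_]1#0   read _ → write 0, move right, go to P
P | _0[1]#0   read 1 → write 1, move left, go to R
R | _[0]1#0   read 0 → write _, move left, go to Q
Q | [_]_1#0
Cell 0 holds _ when M halts.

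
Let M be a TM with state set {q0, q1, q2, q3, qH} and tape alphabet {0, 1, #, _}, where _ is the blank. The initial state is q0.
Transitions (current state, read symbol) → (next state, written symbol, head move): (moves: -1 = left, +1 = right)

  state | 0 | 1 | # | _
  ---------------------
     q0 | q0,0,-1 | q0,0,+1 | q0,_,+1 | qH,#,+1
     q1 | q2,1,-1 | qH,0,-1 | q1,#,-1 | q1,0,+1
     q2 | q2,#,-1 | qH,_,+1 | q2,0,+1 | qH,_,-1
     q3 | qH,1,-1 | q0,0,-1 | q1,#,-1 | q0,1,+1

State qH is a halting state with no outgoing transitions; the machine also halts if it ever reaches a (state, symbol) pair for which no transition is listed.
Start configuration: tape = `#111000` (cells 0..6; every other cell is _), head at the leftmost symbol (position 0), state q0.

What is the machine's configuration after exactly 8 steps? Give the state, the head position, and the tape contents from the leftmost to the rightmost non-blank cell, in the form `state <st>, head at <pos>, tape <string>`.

state q0, head at 0, tape 000000

state=q0 head=0 tape=[#]111000   (q0,#)→(q0,_,+1)
state=q0 head=1 tape=_[1]11000   (q0,1)→(q0,0,+1)
state=q0 head=2 tape=_0[1]1000   (q0,1)→(q0,0,+1)
state=q0 head=3 tape=_00[1]000   (q0,1)→(q0,0,+1)
state=q0 head=4 tape=_000[0]00   (q0,0)→(q0,0,-1)
state=q0 head=3 tape=_00[0]000   (q0,0)→(q0,0,-1)
state=q0 head=2 tape=_0[0]0000   (q0,0)→(q0,0,-1)
state=q0 head=1 tape=_[0]00000   (q0,0)→(q0,0,-1)
state=q0 head=0 tape=[_]000000
After 8 steps: state q0, head at 0, tape 000000.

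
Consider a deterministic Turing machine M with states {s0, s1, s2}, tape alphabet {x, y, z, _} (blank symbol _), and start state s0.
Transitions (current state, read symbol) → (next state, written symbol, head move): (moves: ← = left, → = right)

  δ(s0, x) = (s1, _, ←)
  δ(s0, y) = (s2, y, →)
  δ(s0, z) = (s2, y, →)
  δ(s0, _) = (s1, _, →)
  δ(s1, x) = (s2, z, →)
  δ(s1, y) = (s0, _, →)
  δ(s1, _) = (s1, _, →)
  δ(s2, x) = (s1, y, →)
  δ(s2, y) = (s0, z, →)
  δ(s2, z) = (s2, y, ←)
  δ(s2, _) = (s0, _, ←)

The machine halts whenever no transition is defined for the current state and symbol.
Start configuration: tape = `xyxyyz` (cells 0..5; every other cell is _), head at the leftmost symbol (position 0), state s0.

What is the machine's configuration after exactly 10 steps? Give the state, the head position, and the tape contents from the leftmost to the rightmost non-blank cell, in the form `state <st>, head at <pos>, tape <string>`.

state s2, head at 4, tape yy

state=s0 head=0 tape=_[x]yxyyz   (s0,x)→(s1,_,←)
state=s1 head=-1 tape=[_]_yxyyz   (s1,_)→(s1,_,→)
state=s1 head=0 tape=_[_]yxyyz   (s1,_)→(s1,_,→)
state=s1 head=1 tape=__[y]xyyz   (s1,y)→(s0,_,→)
state=s0 head=2 tape=___[x]yyz   (s0,x)→(s1,_,←)
state=s1 head=1 tape=__[_]_yyz   (s1,_)→(s1,_,→)
state=s1 head=2 tape=___[_]yyz   (s1,_)→(s1,_,→)
state=s1 head=3 tape=____[y]yz   (s1,y)→(s0,_,→)
state=s0 head=4 tape=_____[y]z   (s0,y)→(s2,y,→)
state=s2 head=5 tape=_____y[z]   (s2,z)→(s2,y,←)
state=s2 head=4 tape=_____[y]y
After 10 steps: state s2, head at 4, tape yy.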